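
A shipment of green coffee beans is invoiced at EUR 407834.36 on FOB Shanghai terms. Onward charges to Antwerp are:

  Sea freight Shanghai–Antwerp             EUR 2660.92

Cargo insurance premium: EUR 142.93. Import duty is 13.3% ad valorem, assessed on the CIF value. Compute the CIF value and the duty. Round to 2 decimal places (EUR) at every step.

CIF value: EUR 410638.21; import duty: EUR 54614.88

CIF = FOB price + freight + insurance
CIF = 407834.36 + 2660.92 + 142.93 = 410638.21
Import duty = 410638.21 × 13.3% = 54614.88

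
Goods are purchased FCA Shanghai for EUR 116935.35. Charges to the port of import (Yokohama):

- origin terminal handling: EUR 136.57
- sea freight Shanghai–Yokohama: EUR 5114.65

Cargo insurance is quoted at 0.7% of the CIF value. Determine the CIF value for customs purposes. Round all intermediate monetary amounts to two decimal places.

Let C be the CIF value. C = FCA price + pre-shipment costs + freight + 0.7% × C
C − 0.7% × C = 116935.35 + 136.57 + 5114.65
0.993 × C = 122186.57
C = 122186.57 / 0.993 = 123047.91
Insurance premium = 0.7% × 123047.91 = 861.34

CIF value: EUR 123047.91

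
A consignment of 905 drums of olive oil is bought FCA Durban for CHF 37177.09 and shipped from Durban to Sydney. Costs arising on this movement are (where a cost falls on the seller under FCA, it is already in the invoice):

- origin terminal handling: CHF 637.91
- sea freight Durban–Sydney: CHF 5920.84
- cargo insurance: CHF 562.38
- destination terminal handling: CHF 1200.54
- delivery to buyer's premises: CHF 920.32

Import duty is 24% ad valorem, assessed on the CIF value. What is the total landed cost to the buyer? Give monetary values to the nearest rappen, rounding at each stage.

FCA: the seller delivers export-cleared goods to the carrier; the buyer bears costs from that point.
CIF value = FCA price + origin terminal + freight + insurance = 37177.09 + 637.91 + 5920.84 + 562.38 = 44298.22
Import duty = 44298.22 × 24% = 10631.57
Buyer bears: origin terminal 637.91 + freight 5920.84 + insurance 562.38 + destination terminal 1200.54 + delivery 920.32 + duty 10631.57 = 19873.56
Landed cost = invoice 37177.09 + 19873.56 = 57050.65

Total landed cost: CHF 57050.65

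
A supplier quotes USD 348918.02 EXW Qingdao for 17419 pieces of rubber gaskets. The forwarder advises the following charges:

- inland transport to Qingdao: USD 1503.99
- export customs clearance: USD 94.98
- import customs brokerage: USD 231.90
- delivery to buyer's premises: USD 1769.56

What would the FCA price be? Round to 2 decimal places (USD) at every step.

Not relevant to the conversion: delivery, brokerage — on the buyer under both terms; not part of either seller's price.
From EXW to FCA, the seller additionally bears: inland to port, export clearance.
FCA price = 348918.02 + 1503.99 + 94.98 = 350516.99

FCA price: USD 350516.99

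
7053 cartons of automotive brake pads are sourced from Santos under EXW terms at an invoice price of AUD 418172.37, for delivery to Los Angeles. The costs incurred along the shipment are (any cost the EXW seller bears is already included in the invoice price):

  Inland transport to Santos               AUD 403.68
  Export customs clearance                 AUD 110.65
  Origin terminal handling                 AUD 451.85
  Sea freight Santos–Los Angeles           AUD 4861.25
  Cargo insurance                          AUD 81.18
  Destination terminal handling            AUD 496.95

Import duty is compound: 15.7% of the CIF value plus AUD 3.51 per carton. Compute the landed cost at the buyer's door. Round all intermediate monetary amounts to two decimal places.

EXW: the seller makes goods available at their premises; the buyer bears all onward costs.
CIF value = EXW price + inland to port + export clearance + origin terminal + freight + insurance = 418172.37 + 403.68 + 110.65 + 451.85 + 4861.25 + 81.18 = 424080.98
Ad valorem component: 424080.98 × 15.7% = 66580.71
Specific component: 7053 × 3.51 = 24756.03
Import duty = 66580.71 + 24756.03 = 91336.74
Buyer bears: inland to port 403.68 + export clearance 110.65 + origin terminal 451.85 + freight 4861.25 + insurance 81.18 + destination terminal 496.95 + duty 91336.74 = 97742.30
Landed cost = invoice 418172.37 + 97742.30 = 515914.67

Total landed cost: AUD 515914.67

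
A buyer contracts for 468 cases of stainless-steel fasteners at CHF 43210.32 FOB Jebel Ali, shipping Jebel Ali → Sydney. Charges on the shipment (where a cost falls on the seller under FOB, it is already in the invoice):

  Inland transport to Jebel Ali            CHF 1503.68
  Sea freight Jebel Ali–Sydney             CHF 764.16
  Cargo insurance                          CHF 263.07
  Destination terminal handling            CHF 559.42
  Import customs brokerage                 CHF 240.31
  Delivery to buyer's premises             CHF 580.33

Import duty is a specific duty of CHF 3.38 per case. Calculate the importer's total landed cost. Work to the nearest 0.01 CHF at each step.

FOB: the seller bears costs until goods are on board at the origin port; the buyer bears freight, insurance and all costs thereafter.
Already in the invoice (seller's account under FOB): inland to port — exclude.
CIF value = FOB price + freight + insurance = 43210.32 + 764.16 + 263.07 = 44237.55
Import duty = 468 × 3.38 = 1581.84
Buyer bears: freight 764.16 + insurance 263.07 + destination terminal 559.42 + brokerage 240.31 + delivery 580.33 + duty 1581.84 = 3989.13
Landed cost = invoice 43210.32 + 3989.13 = 47199.45

Total landed cost: CHF 47199.45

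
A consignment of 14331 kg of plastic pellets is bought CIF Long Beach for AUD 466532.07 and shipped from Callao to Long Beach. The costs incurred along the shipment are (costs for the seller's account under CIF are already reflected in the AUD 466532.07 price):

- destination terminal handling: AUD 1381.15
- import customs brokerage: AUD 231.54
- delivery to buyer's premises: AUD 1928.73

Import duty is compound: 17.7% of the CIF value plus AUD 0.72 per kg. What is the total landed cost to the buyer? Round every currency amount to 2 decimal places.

CIF: the seller pays costs through ocean freight and marine insurance to the destination port.
The CIF price already equals the CIF value: 466532.07
Ad valorem component: 466532.07 × 17.7% = 82576.18
Specific component: 14331 × 0.72 = 10318.32
Import duty = 82576.18 + 10318.32 = 92894.50
Buyer bears: destination terminal 1381.15 + brokerage 231.54 + delivery 1928.73 + duty 92894.50 = 96435.92
Landed cost = invoice 466532.07 + 96435.92 = 562967.99

Total landed cost: AUD 562967.99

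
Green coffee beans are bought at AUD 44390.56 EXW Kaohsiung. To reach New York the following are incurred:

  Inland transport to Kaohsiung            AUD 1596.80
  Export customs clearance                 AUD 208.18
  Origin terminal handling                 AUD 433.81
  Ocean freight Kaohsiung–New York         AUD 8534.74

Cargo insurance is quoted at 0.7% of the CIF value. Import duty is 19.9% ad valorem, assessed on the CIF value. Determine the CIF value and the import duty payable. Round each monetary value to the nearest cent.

Let C be the CIF value. C = EXW price + pre-shipment costs + freight + 0.7% × C
C − 0.7% × C = 44390.56 + 1596.80 + 208.18 + 433.81 + 8534.74
0.993 × C = 55164.09
C = 55164.09 / 0.993 = 55552.96
Insurance premium = 0.7% × 55552.96 = 388.87
Import duty = 55552.96 × 19.9% = 11055.04

CIF value: AUD 55552.96; import duty: AUD 11055.04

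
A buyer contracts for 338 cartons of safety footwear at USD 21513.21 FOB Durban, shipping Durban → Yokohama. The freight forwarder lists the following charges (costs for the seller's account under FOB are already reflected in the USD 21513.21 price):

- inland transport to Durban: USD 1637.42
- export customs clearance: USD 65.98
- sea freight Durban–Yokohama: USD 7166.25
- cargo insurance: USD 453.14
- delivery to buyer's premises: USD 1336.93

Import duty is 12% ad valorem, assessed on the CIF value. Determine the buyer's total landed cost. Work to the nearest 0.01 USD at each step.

FOB: the seller bears costs until goods are on board at the origin port; the buyer bears freight, insurance and all costs thereafter.
Already in the invoice (seller's account under FOB): inland to port, export clearance — exclude.
CIF value = FOB price + freight + insurance = 21513.21 + 7166.25 + 453.14 = 29132.60
Import duty = 29132.60 × 12% = 3495.91
Buyer bears: freight 7166.25 + insurance 453.14 + delivery 1336.93 + duty 3495.91 = 12452.23
Landed cost = invoice 21513.21 + 12452.23 = 33965.44

Total landed cost: USD 33965.44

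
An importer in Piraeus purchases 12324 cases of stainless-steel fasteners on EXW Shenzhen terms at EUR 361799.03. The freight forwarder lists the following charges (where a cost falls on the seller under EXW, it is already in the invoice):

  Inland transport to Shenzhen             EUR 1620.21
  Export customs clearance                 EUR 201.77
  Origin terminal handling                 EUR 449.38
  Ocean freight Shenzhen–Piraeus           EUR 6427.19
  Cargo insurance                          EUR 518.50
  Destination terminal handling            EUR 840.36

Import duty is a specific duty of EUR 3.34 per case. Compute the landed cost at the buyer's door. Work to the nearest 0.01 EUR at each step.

EXW: the seller makes goods available at their premises; the buyer bears all onward costs.
CIF value = EXW price + inland to port + export clearance + origin terminal + freight + insurance = 361799.03 + 1620.21 + 201.77 + 449.38 + 6427.19 + 518.50 = 371016.08
Import duty = 12324 × 3.34 = 41162.16
Buyer bears: inland to port 1620.21 + export clearance 201.77 + origin terminal 449.38 + freight 6427.19 + insurance 518.50 + destination terminal 840.36 + duty 41162.16 = 51219.57
Landed cost = invoice 361799.03 + 51219.57 = 413018.60

Total landed cost: EUR 413018.60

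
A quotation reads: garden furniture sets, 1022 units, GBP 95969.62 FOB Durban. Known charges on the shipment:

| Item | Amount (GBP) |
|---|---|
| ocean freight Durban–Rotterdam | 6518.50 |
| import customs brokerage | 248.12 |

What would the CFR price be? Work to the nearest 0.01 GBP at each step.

CFR price: GBP 102488.12

Not relevant to the conversion: brokerage — on the buyer under both terms; not part of either seller's price.
From FOB to CFR, the seller additionally bears: freight.
CFR price = 95969.62 + 6518.50 = 102488.12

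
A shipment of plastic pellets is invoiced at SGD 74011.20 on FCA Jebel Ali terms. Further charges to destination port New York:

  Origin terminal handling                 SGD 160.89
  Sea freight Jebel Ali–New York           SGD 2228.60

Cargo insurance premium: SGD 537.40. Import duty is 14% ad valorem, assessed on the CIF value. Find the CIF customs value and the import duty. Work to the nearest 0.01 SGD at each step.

CIF = FCA price + pre-shipment costs + freight + insurance
CIF = 74011.20 + 160.89 + 2228.60 + 537.40 = 76938.09
Import duty = 76938.09 × 14% = 10771.33

CIF value: SGD 76938.09; import duty: SGD 10771.33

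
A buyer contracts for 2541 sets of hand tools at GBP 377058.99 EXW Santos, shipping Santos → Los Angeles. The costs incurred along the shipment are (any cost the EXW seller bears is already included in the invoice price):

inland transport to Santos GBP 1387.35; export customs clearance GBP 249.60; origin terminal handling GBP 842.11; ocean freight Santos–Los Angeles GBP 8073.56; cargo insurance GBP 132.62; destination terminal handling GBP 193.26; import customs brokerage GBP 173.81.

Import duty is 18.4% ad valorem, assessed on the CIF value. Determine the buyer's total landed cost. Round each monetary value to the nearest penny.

Total landed cost: GBP 459456.24

EXW: the seller makes goods available at their premises; the buyer bears all onward costs.
CIF value = EXW price + inland to port + export clearance + origin terminal + freight + insurance = 377058.99 + 1387.35 + 249.60 + 842.11 + 8073.56 + 132.62 = 387744.23
Import duty = 387744.23 × 18.4% = 71344.94
Buyer bears: inland to port 1387.35 + export clearance 249.60 + origin terminal 842.11 + freight 8073.56 + insurance 132.62 + destination terminal 193.26 + brokerage 173.81 + duty 71344.94 = 82397.25
Landed cost = invoice 377058.99 + 82397.25 = 459456.24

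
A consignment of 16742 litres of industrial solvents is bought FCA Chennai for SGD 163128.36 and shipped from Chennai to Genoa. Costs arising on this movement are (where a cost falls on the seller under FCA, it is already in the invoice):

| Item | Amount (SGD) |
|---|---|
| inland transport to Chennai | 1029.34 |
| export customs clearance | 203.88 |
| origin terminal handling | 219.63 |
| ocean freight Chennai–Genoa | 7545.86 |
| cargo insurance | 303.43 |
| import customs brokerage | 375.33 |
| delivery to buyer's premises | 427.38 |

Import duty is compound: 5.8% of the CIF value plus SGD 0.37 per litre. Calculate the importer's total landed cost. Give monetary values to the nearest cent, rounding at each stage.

FCA: the seller delivers export-cleared goods to the carrier; the buyer bears costs from that point.
Already in the invoice (seller's account under FCA): inland to port, export clearance — exclude.
CIF value = FCA price + origin terminal + freight + insurance = 163128.36 + 219.63 + 7545.86 + 303.43 = 171197.28
Ad valorem component: 171197.28 × 5.8% = 9929.44
Specific component: 16742 × 0.37 = 6194.54
Import duty = 9929.44 + 6194.54 = 16123.98
Buyer bears: origin terminal 219.63 + freight 7545.86 + insurance 303.43 + brokerage 375.33 + delivery 427.38 + duty 16123.98 = 24995.61
Landed cost = invoice 163128.36 + 24995.61 = 188123.97

Total landed cost: SGD 188123.97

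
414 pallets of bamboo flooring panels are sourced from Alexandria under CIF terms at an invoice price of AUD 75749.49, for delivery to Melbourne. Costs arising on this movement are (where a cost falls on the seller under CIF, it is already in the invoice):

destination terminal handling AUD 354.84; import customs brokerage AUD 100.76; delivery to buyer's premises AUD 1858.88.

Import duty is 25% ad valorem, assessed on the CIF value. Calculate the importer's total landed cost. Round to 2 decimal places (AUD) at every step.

CIF: the seller pays costs through ocean freight and marine insurance to the destination port.
The CIF price already equals the CIF value: 75749.49
Import duty = 75749.49 × 25% = 18937.37
Buyer bears: destination terminal 354.84 + brokerage 100.76 + delivery 1858.88 + duty 18937.37 = 21251.85
Landed cost = invoice 75749.49 + 21251.85 = 97001.34

Total landed cost: AUD 97001.34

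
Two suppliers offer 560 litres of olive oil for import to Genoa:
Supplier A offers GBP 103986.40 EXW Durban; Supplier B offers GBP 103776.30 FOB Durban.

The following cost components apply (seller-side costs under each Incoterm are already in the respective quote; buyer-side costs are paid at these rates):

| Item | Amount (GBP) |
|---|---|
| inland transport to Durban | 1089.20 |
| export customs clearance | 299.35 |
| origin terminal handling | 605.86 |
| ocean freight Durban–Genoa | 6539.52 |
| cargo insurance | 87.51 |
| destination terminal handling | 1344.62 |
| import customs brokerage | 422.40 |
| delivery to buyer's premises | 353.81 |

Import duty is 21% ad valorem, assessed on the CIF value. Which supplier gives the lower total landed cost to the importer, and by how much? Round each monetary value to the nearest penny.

Supplier A (EXW):
CIF value = EXW price + inland to port + export clearance + origin terminal + freight + insurance = 103986.40 + 1089.20 + 299.35 + 605.86 + 6539.52 + 87.51 = 112607.84
Import duty = 112607.84 × 21% = 23647.65
Buyer bears (A): 1089.20 + 299.35 + 605.86 + 6539.52 + 87.51 + 1344.62 + 422.40 + 353.81 = 10742.27
Landed cost (A) = invoice 103986.40 + 10742.27 + duty 23647.65 = 138376.32
Supplier B (FOB):
CIF value = FOB price + freight + insurance = 103776.30 + 6539.52 + 87.51 = 110403.33
Import duty = 110403.33 × 21% = 23184.70
Buyer bears (B): 6539.52 + 87.51 + 1344.62 + 422.40 + 353.81 = 8747.86
Landed cost (B) = invoice 103776.30 + 8747.86 + duty 23184.70 = 135708.86
Difference = |138376.32 − 135708.86| = 2667.46

Supplier B is cheaper by GBP 2667.46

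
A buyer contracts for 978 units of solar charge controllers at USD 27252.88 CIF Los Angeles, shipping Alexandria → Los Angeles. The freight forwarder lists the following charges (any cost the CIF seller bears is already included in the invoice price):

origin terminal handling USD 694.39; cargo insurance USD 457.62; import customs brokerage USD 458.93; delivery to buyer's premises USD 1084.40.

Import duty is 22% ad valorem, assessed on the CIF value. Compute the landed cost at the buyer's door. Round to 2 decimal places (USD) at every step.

Total landed cost: USD 34791.84

CIF: the seller pays costs through ocean freight and marine insurance to the destination port.
Already in the invoice (seller's account under CIF): origin terminal, insurance — exclude.
The CIF price already equals the CIF value: 27252.88
Import duty = 27252.88 × 22% = 5995.63
Buyer bears: brokerage 458.93 + delivery 1084.40 + duty 5995.63 = 7538.96
Landed cost = invoice 27252.88 + 7538.96 = 34791.84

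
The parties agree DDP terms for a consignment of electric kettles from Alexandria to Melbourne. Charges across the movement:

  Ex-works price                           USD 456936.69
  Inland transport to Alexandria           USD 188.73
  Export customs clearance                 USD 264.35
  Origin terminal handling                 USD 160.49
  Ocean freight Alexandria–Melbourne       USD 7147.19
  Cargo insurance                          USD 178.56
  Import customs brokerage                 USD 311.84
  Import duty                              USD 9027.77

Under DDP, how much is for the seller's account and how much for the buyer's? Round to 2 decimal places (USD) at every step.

Seller: USD 474215.62; buyer: USD 0.00

DDP: the seller bears all costs including import duty.
Seller's account: goods 456936.69 + inland to port 188.73 + export clearance 264.35 + origin terminal 160.49 + freight 7147.19 + insurance 178.56 + brokerage 311.84 + duty 9027.77 = 474215.62
Buyer's account: 0.00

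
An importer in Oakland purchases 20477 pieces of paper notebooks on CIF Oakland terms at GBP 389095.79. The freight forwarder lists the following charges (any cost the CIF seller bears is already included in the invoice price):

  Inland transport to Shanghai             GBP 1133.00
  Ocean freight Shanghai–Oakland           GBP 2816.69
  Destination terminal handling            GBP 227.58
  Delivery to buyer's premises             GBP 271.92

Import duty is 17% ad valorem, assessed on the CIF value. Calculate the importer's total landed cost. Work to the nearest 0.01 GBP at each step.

Total landed cost: GBP 455741.57

CIF: the seller pays costs through ocean freight and marine insurance to the destination port.
Already in the invoice (seller's account under CIF): inland to port, freight — exclude.
The CIF price already equals the CIF value: 389095.79
Import duty = 389095.79 × 17% = 66146.28
Buyer bears: destination terminal 227.58 + delivery 271.92 + duty 66146.28 = 66645.78
Landed cost = invoice 389095.79 + 66645.78 = 455741.57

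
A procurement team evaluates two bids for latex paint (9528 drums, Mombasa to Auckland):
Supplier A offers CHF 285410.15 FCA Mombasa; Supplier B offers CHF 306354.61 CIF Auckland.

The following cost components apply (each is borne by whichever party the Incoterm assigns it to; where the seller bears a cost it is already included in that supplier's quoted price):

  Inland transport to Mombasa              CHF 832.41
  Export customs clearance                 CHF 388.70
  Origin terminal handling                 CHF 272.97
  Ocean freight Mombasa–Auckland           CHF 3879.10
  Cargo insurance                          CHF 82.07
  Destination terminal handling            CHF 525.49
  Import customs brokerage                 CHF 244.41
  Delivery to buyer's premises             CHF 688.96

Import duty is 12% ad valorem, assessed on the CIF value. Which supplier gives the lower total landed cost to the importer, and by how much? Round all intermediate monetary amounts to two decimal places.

Supplier A (FCA):
CIF value = FCA price + origin terminal + freight + insurance = 285410.15 + 272.97 + 3879.10 + 82.07 = 289644.29
Import duty = 289644.29 × 12% = 34757.31
Buyer bears (A): 272.97 + 3879.10 + 82.07 + 525.49 + 244.41 + 688.96 = 5693.00
Landed cost (A) = invoice 285410.15 + 5693.00 + duty 34757.31 = 325860.46
Supplier B (CIF):
The CIF price already equals the CIF value: 306354.61
Import duty = 306354.61 × 12% = 36762.55
Buyer bears (B): 525.49 + 244.41 + 688.96 = 1458.86
Landed cost (B) = invoice 306354.61 + 1458.86 + duty 36762.55 = 344576.02
Difference = |325860.46 − 344576.02| = 18715.56

Supplier A is cheaper by CHF 18715.56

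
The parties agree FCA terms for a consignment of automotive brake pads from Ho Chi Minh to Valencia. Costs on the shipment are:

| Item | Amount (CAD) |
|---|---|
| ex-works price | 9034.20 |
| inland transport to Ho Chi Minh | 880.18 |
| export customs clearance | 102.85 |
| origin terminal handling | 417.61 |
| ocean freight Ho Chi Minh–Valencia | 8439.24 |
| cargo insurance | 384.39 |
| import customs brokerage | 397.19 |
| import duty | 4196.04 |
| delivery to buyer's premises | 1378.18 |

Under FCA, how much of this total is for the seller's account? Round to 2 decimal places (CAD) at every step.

Seller's account: CAD 10017.23

FCA: the seller delivers export-cleared goods to the carrier; the buyer bears costs from that point.
Seller's account: goods 9034.20 + inland to port 880.18 + export clearance 102.85 = 10017.23
Buyer's account: origin terminal 417.61 + freight 8439.24 + insurance 384.39 + brokerage 397.19 + duty 4196.04 + delivery 1378.18 = 15212.65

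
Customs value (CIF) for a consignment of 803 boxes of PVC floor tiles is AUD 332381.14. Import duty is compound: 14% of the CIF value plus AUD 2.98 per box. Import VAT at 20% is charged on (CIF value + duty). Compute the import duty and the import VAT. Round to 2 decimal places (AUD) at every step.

Ad valorem component: 332381.14 × 14% = 46533.36
Specific component: 803 × 2.98 = 2392.94
Import duty = 46533.36 + 2392.94 = 48926.30
VAT base = CIF + duty = 332381.14 + 48926.30 = 381307.44
Import VAT = 381307.44 × 20% = 76261.49

Import duty: AUD 48926.30; import VAT: AUD 76261.49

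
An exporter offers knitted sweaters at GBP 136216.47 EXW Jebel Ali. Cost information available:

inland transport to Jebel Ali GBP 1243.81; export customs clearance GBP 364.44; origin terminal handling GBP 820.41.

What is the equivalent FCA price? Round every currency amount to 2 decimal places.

Not relevant to the conversion: origin terminal — on the buyer under both terms; not part of either seller's price.
From EXW to FCA, the seller additionally bears: inland to port, export clearance.
FCA price = 136216.47 + 1243.81 + 364.44 = 137824.72

FCA price: GBP 137824.72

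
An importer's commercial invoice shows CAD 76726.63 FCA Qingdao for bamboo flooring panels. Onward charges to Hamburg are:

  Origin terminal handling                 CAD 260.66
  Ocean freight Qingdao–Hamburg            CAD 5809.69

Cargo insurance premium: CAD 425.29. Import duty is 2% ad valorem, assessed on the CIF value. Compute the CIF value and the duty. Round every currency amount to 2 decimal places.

CIF value: CAD 83222.27; import duty: CAD 1664.45

CIF = FCA price + pre-shipment costs + freight + insurance
CIF = 76726.63 + 260.66 + 5809.69 + 425.29 = 83222.27
Import duty = 83222.27 × 2% = 1664.45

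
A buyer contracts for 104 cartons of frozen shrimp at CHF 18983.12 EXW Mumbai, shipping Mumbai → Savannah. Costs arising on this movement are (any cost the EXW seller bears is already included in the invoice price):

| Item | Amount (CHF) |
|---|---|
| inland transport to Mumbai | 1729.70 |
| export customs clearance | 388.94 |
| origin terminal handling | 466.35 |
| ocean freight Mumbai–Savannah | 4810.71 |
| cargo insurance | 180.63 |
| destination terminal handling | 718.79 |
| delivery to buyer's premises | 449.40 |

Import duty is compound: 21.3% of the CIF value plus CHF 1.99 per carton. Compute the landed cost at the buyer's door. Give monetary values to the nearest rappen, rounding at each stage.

EXW: the seller makes goods available at their premises; the buyer bears all onward costs.
CIF value = EXW price + inland to port + export clearance + origin terminal + freight + insurance = 18983.12 + 1729.70 + 388.94 + 466.35 + 4810.71 + 180.63 = 26559.45
Ad valorem component: 26559.45 × 21.3% = 5657.16
Specific component: 104 × 1.99 = 206.96
Import duty = 5657.16 + 206.96 = 5864.12
Buyer bears: inland to port 1729.70 + export clearance 388.94 + origin terminal 466.35 + freight 4810.71 + insurance 180.63 + destination terminal 718.79 + delivery 449.40 + duty 5864.12 = 14608.64
Landed cost = invoice 18983.12 + 14608.64 = 33591.76

Total landed cost: CHF 33591.76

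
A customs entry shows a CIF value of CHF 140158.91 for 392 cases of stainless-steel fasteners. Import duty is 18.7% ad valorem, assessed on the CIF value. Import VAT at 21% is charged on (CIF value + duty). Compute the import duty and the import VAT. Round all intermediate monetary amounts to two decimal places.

Import duty = 140158.91 × 18.7% = 26209.72
VAT base = CIF + duty = 140158.91 + 26209.72 = 166368.63
Import VAT = 166368.63 × 21% = 34937.41

Import duty: CHF 26209.72; import VAT: CHF 34937.41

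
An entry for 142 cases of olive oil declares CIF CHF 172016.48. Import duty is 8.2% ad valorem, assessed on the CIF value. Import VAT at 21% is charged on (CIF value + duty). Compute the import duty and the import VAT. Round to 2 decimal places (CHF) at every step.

Import duty = 172016.48 × 8.2% = 14105.35
VAT base = CIF + duty = 172016.48 + 14105.35 = 186121.83
Import VAT = 186121.83 × 21% = 39085.58

Import duty: CHF 14105.35; import VAT: CHF 39085.58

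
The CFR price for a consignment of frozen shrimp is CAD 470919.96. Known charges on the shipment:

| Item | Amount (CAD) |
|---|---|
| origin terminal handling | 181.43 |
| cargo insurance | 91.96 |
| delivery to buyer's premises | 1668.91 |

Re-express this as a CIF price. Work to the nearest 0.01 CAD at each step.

CIF price: CAD 471011.92

Not relevant to the conversion: origin terminal — on the seller under both CFR and CIF; already in the CFR price and stays in the CIF price. delivery — on the buyer under both terms; not part of either seller's price.
From CFR to CIF, the seller additionally bears: insurance.
CIF price = 470919.96 + 91.96 = 471011.92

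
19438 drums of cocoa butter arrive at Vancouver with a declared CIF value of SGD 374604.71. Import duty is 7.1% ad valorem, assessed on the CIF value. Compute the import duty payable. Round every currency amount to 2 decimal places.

Import duty: SGD 26596.93

Import duty = 374604.71 × 7.1% = 26596.93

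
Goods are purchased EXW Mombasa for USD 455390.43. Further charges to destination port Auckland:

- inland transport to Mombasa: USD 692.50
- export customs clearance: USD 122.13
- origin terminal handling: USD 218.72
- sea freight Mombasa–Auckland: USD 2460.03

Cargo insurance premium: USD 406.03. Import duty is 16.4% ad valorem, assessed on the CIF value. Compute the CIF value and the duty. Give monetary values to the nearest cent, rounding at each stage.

CIF = EXW price + pre-shipment costs + freight + insurance
CIF = 455390.43 + 692.50 + 122.13 + 218.72 + 2460.03 + 406.03 = 459289.84
Import duty = 459289.84 × 16.4% = 75323.53

CIF value: USD 459289.84; import duty: USD 75323.53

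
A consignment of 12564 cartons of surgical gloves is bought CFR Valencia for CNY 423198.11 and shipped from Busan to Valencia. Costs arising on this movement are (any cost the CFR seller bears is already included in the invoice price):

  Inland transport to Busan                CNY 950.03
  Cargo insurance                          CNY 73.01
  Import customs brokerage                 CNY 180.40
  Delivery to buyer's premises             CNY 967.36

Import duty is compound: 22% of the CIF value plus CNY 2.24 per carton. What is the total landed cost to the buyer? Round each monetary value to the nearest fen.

Total landed cost: CNY 545681.89

CFR: the seller pays costs through ocean freight to the destination port, but not insurance.
Already in the invoice (seller's account under CFR): inland to port — exclude.
CIF value = CFR price + insurance = 423198.11 + 73.01 = 423271.12
Ad valorem component: 423271.12 × 22% = 93119.65
Specific component: 12564 × 2.24 = 28143.36
Import duty = 93119.65 + 28143.36 = 121263.01
Buyer bears: insurance 73.01 + brokerage 180.40 + delivery 967.36 + duty 121263.01 = 122483.78
Landed cost = invoice 423198.11 + 122483.78 = 545681.89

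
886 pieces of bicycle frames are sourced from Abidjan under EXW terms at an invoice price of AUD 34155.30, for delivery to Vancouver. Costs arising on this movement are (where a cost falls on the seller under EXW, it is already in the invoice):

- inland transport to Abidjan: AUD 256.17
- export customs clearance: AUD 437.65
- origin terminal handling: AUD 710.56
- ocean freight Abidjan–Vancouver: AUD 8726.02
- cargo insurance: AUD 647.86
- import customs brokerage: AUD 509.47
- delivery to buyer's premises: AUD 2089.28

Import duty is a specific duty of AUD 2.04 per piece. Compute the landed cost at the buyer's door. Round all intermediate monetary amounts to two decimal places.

EXW: the seller makes goods available at their premises; the buyer bears all onward costs.
CIF value = EXW price + inland to port + export clearance + origin terminal + freight + insurance = 34155.30 + 256.17 + 437.65 + 710.56 + 8726.02 + 647.86 = 44933.56
Import duty = 886 × 2.04 = 1807.44
Buyer bears: inland to port 256.17 + export clearance 437.65 + origin terminal 710.56 + freight 8726.02 + insurance 647.86 + brokerage 509.47 + delivery 2089.28 + duty 1807.44 = 15184.45
Landed cost = invoice 34155.30 + 15184.45 = 49339.75

Total landed cost: AUD 49339.75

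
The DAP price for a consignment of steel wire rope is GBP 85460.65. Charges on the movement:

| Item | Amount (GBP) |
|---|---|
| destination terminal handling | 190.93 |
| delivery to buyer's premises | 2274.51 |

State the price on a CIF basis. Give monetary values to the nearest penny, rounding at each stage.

From DAP to CIF, the seller no longer bears: destination terminal, delivery.
CIF price = 85460.65 − 190.93 − 2274.51 = 82995.21

CIF price: GBP 82995.21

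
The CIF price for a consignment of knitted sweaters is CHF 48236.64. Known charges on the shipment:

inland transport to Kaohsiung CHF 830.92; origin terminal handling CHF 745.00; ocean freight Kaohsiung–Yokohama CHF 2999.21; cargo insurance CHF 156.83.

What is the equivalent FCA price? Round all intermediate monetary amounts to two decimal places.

Not relevant to the conversion: inland to port — on the seller under both CIF and FCA; already in the CIF price and stays in the FCA price.
From CIF to FCA, the seller no longer bears: origin terminal, freight, insurance.
FCA price = 48236.64 − 745.00 − 2999.21 − 156.83 = 44335.60

FCA price: CHF 44335.60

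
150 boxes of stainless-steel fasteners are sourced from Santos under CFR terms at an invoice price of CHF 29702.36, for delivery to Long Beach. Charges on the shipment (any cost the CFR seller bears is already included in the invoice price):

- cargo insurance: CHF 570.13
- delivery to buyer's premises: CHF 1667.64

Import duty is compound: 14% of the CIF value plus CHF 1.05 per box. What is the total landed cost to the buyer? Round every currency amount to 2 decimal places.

Total landed cost: CHF 36335.78

CFR: the seller pays costs through ocean freight to the destination port, but not insurance.
CIF value = CFR price + insurance = 29702.36 + 570.13 = 30272.49
Ad valorem component: 30272.49 × 14% = 4238.15
Specific component: 150 × 1.05 = 157.50
Import duty = 4238.15 + 157.50 = 4395.65
Buyer bears: insurance 570.13 + delivery 1667.64 + duty 4395.65 = 6633.42
Landed cost = invoice 29702.36 + 6633.42 = 36335.78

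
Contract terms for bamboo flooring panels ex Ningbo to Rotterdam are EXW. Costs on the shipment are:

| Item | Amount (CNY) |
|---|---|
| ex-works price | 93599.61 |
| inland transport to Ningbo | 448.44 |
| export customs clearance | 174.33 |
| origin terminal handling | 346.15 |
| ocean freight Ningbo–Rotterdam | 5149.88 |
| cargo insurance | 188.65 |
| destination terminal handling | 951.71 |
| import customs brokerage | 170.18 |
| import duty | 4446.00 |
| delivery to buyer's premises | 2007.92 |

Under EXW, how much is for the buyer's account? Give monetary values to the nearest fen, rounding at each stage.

Buyer's account: CNY 13883.26

EXW: the seller makes goods available at their premises; the buyer bears all onward costs.
Seller's account: goods 93599.61 = 93599.61
Buyer's account: inland to port 448.44 + export clearance 174.33 + origin terminal 346.15 + freight 5149.88 + insurance 188.65 + destination terminal 951.71 + brokerage 170.18 + duty 4446.00 + delivery 2007.92 = 13883.26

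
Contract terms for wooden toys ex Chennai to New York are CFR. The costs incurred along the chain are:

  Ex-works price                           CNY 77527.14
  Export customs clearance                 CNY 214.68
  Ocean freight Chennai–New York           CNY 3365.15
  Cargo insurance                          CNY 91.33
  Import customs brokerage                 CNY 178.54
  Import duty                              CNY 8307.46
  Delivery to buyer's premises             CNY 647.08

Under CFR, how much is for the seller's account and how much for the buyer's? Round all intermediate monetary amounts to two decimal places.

Seller: CNY 81106.97; buyer: CNY 9224.41

CFR: the seller pays costs through ocean freight to the destination port, but not insurance.
Seller's account: goods 77527.14 + export clearance 214.68 + freight 3365.15 = 81106.97
Buyer's account: insurance 91.33 + brokerage 178.54 + duty 8307.46 + delivery 647.08 = 9224.41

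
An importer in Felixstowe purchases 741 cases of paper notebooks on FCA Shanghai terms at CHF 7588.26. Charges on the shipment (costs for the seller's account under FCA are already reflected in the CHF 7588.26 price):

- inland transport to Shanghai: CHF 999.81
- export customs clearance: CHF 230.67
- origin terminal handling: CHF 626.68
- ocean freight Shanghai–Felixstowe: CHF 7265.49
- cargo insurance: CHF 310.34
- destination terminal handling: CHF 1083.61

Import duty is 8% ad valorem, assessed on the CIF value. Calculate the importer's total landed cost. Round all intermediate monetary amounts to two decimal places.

Total landed cost: CHF 18137.64

FCA: the seller delivers export-cleared goods to the carrier; the buyer bears costs from that point.
Already in the invoice (seller's account under FCA): inland to port, export clearance — exclude.
CIF value = FCA price + origin terminal + freight + insurance = 7588.26 + 626.68 + 7265.49 + 310.34 = 15790.77
Import duty = 15790.77 × 8% = 1263.26
Buyer bears: origin terminal 626.68 + freight 7265.49 + insurance 310.34 + destination terminal 1083.61 + duty 1263.26 = 10549.38
Landed cost = invoice 7588.26 + 10549.38 = 18137.64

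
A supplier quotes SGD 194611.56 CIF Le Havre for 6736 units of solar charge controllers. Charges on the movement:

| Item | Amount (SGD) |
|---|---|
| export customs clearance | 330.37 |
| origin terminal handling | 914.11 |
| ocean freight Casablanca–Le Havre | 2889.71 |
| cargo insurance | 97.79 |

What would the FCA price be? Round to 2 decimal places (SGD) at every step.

Not relevant to the conversion: export clearance — on the seller under both CIF and FCA; already in the CIF price and stays in the FCA price.
From CIF to FCA, the seller no longer bears: origin terminal, freight, insurance.
FCA price = 194611.56 − 914.11 − 2889.71 − 97.79 = 190709.95

FCA price: SGD 190709.95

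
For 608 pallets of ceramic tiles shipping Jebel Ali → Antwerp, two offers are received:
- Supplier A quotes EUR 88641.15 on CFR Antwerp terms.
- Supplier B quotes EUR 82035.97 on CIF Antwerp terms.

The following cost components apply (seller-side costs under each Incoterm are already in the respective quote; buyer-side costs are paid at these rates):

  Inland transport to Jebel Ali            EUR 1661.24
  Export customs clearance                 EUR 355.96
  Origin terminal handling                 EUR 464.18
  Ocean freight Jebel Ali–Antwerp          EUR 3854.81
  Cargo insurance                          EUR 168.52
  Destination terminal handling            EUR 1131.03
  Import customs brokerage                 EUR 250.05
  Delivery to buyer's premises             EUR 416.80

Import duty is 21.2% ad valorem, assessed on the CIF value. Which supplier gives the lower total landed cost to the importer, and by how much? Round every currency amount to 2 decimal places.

Supplier A (CFR):
CIF value = CFR price + insurance = 88641.15 + 168.52 = 88809.67
Import duty = 88809.67 × 21.2% = 18827.65
Buyer bears (A): 168.52 + 1131.03 + 250.05 + 416.80 = 1966.40
Landed cost (A) = invoice 88641.15 + 1966.40 + duty 18827.65 = 109435.20
Supplier B (CIF):
The CIF price already equals the CIF value: 82035.97
Import duty = 82035.97 × 21.2% = 17391.63
Buyer bears (B): 1131.03 + 250.05 + 416.80 = 1797.88
Landed cost (B) = invoice 82035.97 + 1797.88 + duty 17391.63 = 101225.48
Difference = |109435.20 − 101225.48| = 8209.72

Supplier B is cheaper by EUR 8209.72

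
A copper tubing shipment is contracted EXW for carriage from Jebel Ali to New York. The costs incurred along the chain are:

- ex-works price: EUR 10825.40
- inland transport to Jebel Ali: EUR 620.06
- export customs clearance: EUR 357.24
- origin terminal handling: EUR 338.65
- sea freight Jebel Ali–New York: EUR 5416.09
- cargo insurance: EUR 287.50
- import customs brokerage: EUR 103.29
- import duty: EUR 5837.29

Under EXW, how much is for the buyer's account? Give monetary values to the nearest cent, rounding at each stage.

Buyer's account: EUR 12960.12

EXW: the seller makes goods available at their premises; the buyer bears all onward costs.
Seller's account: goods 10825.40 = 10825.40
Buyer's account: inland to port 620.06 + export clearance 357.24 + origin terminal 338.65 + freight 5416.09 + insurance 287.50 + brokerage 103.29 + duty 5837.29 = 12960.12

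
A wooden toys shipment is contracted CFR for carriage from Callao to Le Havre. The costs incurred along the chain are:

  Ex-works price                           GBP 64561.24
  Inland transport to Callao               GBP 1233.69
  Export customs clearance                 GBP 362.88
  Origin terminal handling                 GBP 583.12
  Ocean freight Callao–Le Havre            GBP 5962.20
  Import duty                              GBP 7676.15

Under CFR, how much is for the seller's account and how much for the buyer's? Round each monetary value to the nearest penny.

Seller: GBP 72703.13; buyer: GBP 7676.15

CFR: the seller pays costs through ocean freight to the destination port, but not insurance.
Seller's account: goods 64561.24 + inland to port 1233.69 + export clearance 362.88 + origin terminal 583.12 + freight 5962.20 = 72703.13
Buyer's account: duty 7676.15 = 7676.15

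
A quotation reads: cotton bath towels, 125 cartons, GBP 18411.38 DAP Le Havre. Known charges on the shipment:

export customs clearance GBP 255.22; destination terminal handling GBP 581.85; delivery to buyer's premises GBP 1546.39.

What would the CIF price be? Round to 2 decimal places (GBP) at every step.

Not relevant to the conversion: export clearance — on the seller under both DAP and CIF; already in the DAP price and stays in the CIF price.
From DAP to CIF, the seller no longer bears: destination terminal, delivery.
CIF price = 18411.38 − 581.85 − 1546.39 = 16283.14

CIF price: GBP 16283.14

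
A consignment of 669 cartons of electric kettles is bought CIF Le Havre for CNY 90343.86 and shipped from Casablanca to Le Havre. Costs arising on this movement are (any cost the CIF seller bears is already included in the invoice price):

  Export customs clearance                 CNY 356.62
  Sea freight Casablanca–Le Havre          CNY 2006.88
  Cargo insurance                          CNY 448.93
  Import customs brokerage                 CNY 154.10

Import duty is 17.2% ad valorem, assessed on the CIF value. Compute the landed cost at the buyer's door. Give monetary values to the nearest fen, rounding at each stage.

CIF: the seller pays costs through ocean freight and marine insurance to the destination port.
Already in the invoice (seller's account under CIF): export clearance, freight, insurance — exclude.
The CIF price already equals the CIF value: 90343.86
Import duty = 90343.86 × 17.2% = 15539.14
Buyer bears: brokerage 154.10 + duty 15539.14 = 15693.24
Landed cost = invoice 90343.86 + 15693.24 = 106037.10

Total landed cost: CNY 106037.10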